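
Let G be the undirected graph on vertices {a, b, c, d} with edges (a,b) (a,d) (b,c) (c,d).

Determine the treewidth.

2

A width-2 tree decomposition is:
Bags: B1 = {a, c, d}  B2 = {a, b, c}
Tree: B1–B2
Every bag has size at most 3, so the width is 3 − 1 = 2 and tw(G) ≤ 2. Since a–d–c–b–a is a cycle in G, G is not acyclic. Forests are exactly the graphs of treewidth ≤ 1, so tw(G) ≥ 2. Combining the bounds, tw(G) = 2.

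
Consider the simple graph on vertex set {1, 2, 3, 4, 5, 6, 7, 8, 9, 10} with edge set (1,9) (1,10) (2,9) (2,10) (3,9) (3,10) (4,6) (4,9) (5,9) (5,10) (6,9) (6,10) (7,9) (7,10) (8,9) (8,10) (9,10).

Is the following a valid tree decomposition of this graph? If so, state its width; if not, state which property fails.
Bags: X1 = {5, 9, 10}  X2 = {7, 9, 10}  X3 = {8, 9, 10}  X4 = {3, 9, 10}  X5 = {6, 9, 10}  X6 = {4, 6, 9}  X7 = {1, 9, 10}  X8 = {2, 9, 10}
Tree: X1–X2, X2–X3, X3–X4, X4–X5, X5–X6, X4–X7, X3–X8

Yes; width 2.

Vertex coverage: the bags together contain {1, 2, 3, 4, 5, 6, 7, 8, 9, 10}, the full vertex set. Edge coverage: each edge of G has both endpoints in at least one bag. Running intersection: for every vertex, the bags containing it form a connected subtree. All three properties hold, so this is a valid tree decomposition of width max|bag| − 1 = 2, and hence tw(G) ≤ 2.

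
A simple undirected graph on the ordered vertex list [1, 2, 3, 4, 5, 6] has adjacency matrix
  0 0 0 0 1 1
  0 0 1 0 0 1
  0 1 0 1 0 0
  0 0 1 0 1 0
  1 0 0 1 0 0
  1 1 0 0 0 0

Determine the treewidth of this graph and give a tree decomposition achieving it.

Every bag has size at most 3, so the width is 3 − 1 = 2 and tw(G) ≤ 2. For the lower bound, G contains the cycle 1–5–4–3–2–6–1, so G is not a forest; only forests have treewidth ≤ 1, hence tw(G) ≥ 2. Therefore the treewidth is 2.

Treewidth 2.
Bags: B1 = {1, 4, 5}  B2 = {1, 3, 4}  B3 = {1, 2, 3}  B4 = {1, 2, 6}
Tree: B1–B2, B2–B3, B3–B4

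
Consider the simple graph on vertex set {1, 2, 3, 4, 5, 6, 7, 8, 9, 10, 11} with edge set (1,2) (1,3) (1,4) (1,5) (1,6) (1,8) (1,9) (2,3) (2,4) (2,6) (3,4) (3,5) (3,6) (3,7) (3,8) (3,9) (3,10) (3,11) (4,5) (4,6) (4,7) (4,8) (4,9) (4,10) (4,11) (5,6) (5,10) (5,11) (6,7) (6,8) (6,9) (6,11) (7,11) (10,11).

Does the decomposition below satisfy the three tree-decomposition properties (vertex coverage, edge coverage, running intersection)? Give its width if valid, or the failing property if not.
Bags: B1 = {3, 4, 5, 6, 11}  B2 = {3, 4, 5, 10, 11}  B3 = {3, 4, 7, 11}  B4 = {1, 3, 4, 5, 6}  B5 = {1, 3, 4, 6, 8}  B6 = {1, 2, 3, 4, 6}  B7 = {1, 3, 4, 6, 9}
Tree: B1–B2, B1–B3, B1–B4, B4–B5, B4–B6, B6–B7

A tree decomposition must satisfy three properties: every vertex lies in some bag; for every edge, both endpoints lie together in some bag; and for every vertex, the bags containing it form a connected subtree. Here edge (6,7) lies in no bag, so the decomposition is invalid.

No — edge (6,7) lies in no bag.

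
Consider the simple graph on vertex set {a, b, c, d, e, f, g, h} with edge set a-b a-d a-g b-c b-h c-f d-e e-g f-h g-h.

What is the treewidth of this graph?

A width-2 tree decomposition is:
Bags: B1 = {a, d, e}  B2 = {a, e, g}  B3 = {a, b, g}  B4 = {b, g, h}  B5 = {b, c, h}  B6 = {c, f, h}
Tree: B1–B2, B2–B3, B3–B4, B4–B5, B5–B6
Every bag has size at most 3, so the width is 3 − 1 = 2 and tw(G) ≤ 2. Since d–e–g–a–d is a cycle in G, G is not acyclic. Forests are exactly the graphs of treewidth ≤ 1, so tw(G) ≥ 2. Hence tw(G) = 2 exactly.

2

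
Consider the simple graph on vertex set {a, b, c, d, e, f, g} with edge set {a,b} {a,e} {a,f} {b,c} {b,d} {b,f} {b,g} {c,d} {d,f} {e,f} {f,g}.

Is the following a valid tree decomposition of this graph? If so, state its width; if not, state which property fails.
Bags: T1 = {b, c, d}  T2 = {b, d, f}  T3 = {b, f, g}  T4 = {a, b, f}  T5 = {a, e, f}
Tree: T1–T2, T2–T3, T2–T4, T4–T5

Yes; width 2.

Vertex coverage: the bags together contain {a, b, c, d, e, f, g}, the full vertex set. Edge coverage: each edge of G has both endpoints in at least one bag. Running intersection: for every vertex, the bags containing it form a connected subtree. All three properties hold, so this is a valid tree decomposition of width max|bag| − 1 = 2, and hence tw(G) ≤ 2.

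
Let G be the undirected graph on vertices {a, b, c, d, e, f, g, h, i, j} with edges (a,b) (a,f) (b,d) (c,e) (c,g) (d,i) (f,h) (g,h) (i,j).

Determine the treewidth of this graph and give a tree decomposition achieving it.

Treewidth 1.
One such decomposition:
Bags: B1 = {c, e}  B2 = {c, g}  B3 = {g, h}  B4 = {f, h}  B5 = {a, f}  B6 = {a, b}  B7 = {b, d}  B8 = {d, i}  B9 = {i, j}
Tree: B1–B2, B2–B3, B3–B4, B4–B5, B5–B6, B6–B7, B7–B8, B8–B9

Every bag has size at most 2, so the width is 2 − 1 = 1 and tw(G) ≤ 1. Any graph with an edge has treewidth ≥ 1, and G has the edge e–c. Therefore the treewidth is 1.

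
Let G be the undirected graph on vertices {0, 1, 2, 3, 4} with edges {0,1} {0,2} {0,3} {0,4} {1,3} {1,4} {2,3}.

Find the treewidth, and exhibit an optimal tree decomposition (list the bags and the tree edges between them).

Every bag has size at most 3, so the width is 3 − 1 = 2 and tw(G) ≤ 2. Conversely, {0, 1, 3} is a clique of size 3, and the vertices of any clique must share a bag in every tree decomposition; so some bag has ≥ 3 vertices and tw(G) ≥ 2. Hence tw(G) = 2 exactly.

Treewidth 2.
Bags: B1 = {0, 1, 3}  B2 = {0, 2, 3}  B3 = {0, 1, 4}
Tree: B1–B2, B1–B3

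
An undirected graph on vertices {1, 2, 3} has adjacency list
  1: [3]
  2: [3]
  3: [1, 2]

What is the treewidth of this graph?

1

A width-1 tree decomposition is:
Bags: B1 = {2, 3}  B2 = {1, 3}
Tree: B1–B2
Every bag has size at most 2, so the width is 2 − 1 = 1 and tw(G) ≤ 1. Any graph with an edge has treewidth ≥ 1, and G has the edge 3–2. Therefore the treewidth is 1.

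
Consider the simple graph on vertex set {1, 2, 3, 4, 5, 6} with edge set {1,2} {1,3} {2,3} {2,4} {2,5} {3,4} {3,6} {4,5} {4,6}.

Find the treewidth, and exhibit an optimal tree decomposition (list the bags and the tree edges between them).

Every bag has size at most 3, so the width is 3 − 1 = 2 and tw(G) ≤ 2. Conversely, {1, 2, 3} is a clique of size 3, and the vertices of any clique must share a bag in every tree decomposition; so some bag has ≥ 3 vertices and tw(G) ≥ 2. The upper and lower bounds meet at 2, so that is the treewidth.

Treewidth 2.
One such decomposition:
Bags: B1 = {2, 3, 4}  B2 = {2, 4, 5}  B3 = {3, 4, 6}  B4 = {1, 2, 3}
Tree: B1–B2, B1–B3, B1–B4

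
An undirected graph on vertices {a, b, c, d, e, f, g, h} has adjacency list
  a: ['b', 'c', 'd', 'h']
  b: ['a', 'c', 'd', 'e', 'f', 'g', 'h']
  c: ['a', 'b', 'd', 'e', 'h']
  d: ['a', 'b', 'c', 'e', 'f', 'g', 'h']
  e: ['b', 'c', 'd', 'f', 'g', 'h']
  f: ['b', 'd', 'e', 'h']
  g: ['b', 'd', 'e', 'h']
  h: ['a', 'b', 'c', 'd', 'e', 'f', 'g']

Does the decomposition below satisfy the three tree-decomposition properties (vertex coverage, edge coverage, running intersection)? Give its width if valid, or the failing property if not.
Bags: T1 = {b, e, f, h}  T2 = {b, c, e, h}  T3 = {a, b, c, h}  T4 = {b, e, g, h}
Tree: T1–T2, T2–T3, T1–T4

No — vertex d appears in no bag.

A tree decomposition must satisfy three properties: every vertex lies in some bag; for every edge, both endpoints lie together in some bag; and for every vertex, the bags containing it form a connected subtree. Here vertex d appears in no bag, so the decomposition is invalid.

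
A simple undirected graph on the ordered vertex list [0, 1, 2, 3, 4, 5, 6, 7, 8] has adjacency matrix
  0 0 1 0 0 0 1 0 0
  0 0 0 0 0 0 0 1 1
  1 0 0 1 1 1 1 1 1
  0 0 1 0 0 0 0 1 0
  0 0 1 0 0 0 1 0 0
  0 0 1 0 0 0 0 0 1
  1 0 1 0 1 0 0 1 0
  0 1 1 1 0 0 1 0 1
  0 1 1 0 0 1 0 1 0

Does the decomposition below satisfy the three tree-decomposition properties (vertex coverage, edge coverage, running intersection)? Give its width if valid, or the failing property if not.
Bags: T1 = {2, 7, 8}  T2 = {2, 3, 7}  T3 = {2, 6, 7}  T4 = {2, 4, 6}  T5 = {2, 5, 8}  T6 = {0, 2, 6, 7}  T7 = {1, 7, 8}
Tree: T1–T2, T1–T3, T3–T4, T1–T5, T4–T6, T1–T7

No — bags containing vertex 7 are not connected in the tree.

A tree decomposition must satisfy three properties: every vertex lies in some bag; for every edge, both endpoints lie together in some bag; and for every vertex, the bags containing it form a connected subtree. Here bags containing vertex 7 are not connected in the tree, so the decomposition is invalid.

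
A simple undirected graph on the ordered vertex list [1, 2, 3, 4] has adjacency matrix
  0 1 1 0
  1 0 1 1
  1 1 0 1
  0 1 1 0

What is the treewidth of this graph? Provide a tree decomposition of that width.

Every bag has size at most 3, so the width is 3 − 1 = 2 and tw(G) ≤ 2. Conversely, {1, 2, 3} is a clique of size 3, and the vertices of any clique must share a bag in every tree decomposition; so some bag has ≥ 3 vertices and tw(G) ≥ 2. Hence tw(G) = 2 exactly.

Treewidth 2.
One such decomposition:
Bags: B1 = {2, 3, 4}  B2 = {1, 2, 3}
Tree: B1–B2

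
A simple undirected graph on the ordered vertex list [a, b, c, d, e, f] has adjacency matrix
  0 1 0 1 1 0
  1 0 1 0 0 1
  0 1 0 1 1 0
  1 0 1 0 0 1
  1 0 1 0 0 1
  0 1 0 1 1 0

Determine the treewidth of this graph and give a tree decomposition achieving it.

The largest bag has 4 vertices, giving width 3; this decomposition certifies tw(G) ≤ 3. For the lower bound: the 4 vertex sets {e,f}, {a,b}, {c}, {d} are disjoint, each induces a connected subgraph, and every pair is joined by at least one edge of G. Contracting each set to a single vertex therefore yields K_{4} as a minor, and since treewidth is minor-monotone, tw(G) ≥ tw(K_{4}) = 3. Hence tw(G) = 3 exactly.

Treewidth 3.
Bags: B1 = {a, c, e, f}  B2 = {a, b, c, f}  B3 = {a, c, d, f}
Tree: B1–B2, B2–B3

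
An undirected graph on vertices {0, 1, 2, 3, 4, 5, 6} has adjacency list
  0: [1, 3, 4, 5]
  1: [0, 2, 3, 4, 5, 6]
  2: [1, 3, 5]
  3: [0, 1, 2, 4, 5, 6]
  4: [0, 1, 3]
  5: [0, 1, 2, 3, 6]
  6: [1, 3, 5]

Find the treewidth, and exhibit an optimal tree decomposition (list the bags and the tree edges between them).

Treewidth 3.
One such decomposition:
Bags: B1 = {0, 1, 3, 4}  B2 = {0, 1, 3, 5}  B3 = {1, 3, 5, 6}  B4 = {1, 2, 3, 5}
Tree: B1–B2, B2–B3, B3–B4

Every bag has size at most 4, so the width is 4 − 1 = 3 and tw(G) ≤ 3. Conversely, {0, 1, 3, 4} is a clique of size 4, and the vertices of any clique must share a bag in every tree decomposition; so some bag has ≥ 4 vertices and tw(G) ≥ 3. Hence tw(G) = 3 exactly.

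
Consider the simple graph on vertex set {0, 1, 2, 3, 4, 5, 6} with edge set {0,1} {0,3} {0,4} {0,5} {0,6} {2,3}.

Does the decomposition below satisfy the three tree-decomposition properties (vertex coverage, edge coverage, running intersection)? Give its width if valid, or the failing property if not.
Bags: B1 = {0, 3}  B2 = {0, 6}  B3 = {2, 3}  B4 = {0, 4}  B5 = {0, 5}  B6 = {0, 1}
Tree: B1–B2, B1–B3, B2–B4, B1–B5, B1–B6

Yes; width 1.

Vertex coverage: the bags together contain {0, 1, 2, 3, 4, 5, 6}, the full vertex set. Edge coverage: each edge of G has both endpoints in at least one bag. Running intersection: for every vertex, the bags containing it form a connected subtree. All three properties hold, so this is a valid tree decomposition of width max|bag| − 1 = 1, and hence tw(G) ≤ 1.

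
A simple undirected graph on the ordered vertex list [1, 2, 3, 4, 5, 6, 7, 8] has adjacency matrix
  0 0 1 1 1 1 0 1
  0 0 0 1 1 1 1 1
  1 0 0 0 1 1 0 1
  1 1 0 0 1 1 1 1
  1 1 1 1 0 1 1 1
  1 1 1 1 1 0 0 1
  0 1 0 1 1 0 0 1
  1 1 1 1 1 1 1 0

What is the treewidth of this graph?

4

A width-4 tree decomposition is:
Bags: B1 = {1, 3, 5, 6, 8}  B2 = {1, 4, 5, 6, 8}  B3 = {2, 4, 5, 6, 8}  B4 = {2, 4, 5, 7, 8}
Tree: B1–B2, B2–B3, B3–B4
Each bag holds 5 vertices, so the decomposition has width 4, which upper-bounds the treewidth. For the lower bound, the 5 vertices {1, 3, 5, 6, 8} are pairwise adjacent, and any tree decomposition puts a clique entirely inside one bag — forcing width ≥ 4. Combining the bounds, tw(G) = 4.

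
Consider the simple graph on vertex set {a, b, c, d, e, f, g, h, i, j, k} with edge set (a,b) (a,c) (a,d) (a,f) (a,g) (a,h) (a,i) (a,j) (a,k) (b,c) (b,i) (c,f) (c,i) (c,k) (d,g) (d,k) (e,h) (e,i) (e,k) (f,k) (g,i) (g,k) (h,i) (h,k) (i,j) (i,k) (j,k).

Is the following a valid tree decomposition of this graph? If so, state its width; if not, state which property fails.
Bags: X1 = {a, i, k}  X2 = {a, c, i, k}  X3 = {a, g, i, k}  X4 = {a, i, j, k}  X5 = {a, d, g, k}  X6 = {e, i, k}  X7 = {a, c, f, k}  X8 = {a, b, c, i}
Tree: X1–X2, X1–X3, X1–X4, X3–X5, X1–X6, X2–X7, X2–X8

No — vertex h appears in no bag.

A tree decomposition must satisfy three properties: every vertex lies in some bag; for every edge, both endpoints lie together in some bag; and for every vertex, the bags containing it form a connected subtree. Here vertex h appears in no bag, so the decomposition is invalid.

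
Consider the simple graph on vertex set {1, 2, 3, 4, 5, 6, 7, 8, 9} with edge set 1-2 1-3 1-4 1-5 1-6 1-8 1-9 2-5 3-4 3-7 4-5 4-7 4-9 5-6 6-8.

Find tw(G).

2

A width-2 tree decomposition is:
Bags: B1 = {1, 5, 6}  B2 = {1, 4, 5}  B3 = {1, 3, 4}  B4 = {1, 4, 9}  B5 = {3, 4, 7}  B6 = {1, 6, 8}  B7 = {1, 2, 5}
Tree: B1–B2, B2–B3, B3–B4, B3–B5, B1–B6, B2–B7
The largest bag has 3 vertices, giving width 2; this decomposition certifies tw(G) ≤ 2. On the other hand G contains the 3-clique {1, 6, 8}. A clique must lie in a single bag of any decomposition, so no decomposition can have width below 2. Therefore the treewidth is 2.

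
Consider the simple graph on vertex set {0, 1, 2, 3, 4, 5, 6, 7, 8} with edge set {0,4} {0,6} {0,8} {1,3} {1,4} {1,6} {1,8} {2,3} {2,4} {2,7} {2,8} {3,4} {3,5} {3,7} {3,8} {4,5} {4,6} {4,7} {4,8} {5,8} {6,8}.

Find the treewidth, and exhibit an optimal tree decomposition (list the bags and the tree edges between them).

Every bag has size at most 4, so the width is 4 − 1 = 3 and tw(G) ≤ 3. Conversely, {0, 4, 6, 8} is a clique of size 4, and the vertices of any clique must share a bag in every tree decomposition; so some bag has ≥ 4 vertices and tw(G) ≥ 3. Hence tw(G) = 3 exactly.

Treewidth 3.
One such decomposition:
Bags: B1 = {2, 3, 4, 8}  B2 = {2, 3, 4, 7}  B3 = {1, 3, 4, 8}  B4 = {1, 4, 6, 8}  B5 = {3, 4, 5, 8}  B6 = {0, 4, 6, 8}
Tree: B1–B2, B1–B3, B3–B4, B3–B5, B4–B6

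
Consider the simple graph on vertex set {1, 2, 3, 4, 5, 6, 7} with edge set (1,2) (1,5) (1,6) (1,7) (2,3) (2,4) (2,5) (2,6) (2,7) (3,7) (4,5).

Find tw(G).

A width-2 tree decomposition is:
Bags: B1 = {2, 4, 5}  B2 = {1, 2, 5}  B3 = {1, 2, 6}  B4 = {1, 2, 7}  B5 = {2, 3, 7}
Tree: B1–B2, B2–B3, B2–B4, B4–B5
Each bag holds 3 vertices, so the decomposition has width 2, which upper-bounds the treewidth. On the other hand G contains the 3-clique {1, 2, 5}. A clique must lie in a single bag of any decomposition, so no decomposition can have width below 2. Hence tw(G) = 2 exactly.

2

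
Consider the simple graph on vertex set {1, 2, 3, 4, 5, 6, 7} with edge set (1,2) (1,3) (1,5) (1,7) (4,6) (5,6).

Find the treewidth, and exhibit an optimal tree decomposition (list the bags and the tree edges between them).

Every bag has size at most 2, so the width is 2 − 1 = 1 and tw(G) ≤ 1. Any graph with an edge has treewidth ≥ 1, and G has the edge 5–1. Combining the bounds, tw(G) = 1.

Treewidth 1.
One such decomposition:
Bags: B1 = {1, 5}  B2 = {1, 7}  B3 = {5, 6}  B4 = {1, 3}  B5 = {4, 6}  B6 = {1, 2}
Tree: B1–B2, B1–B3, B2–B4, B3–B5, B4–B6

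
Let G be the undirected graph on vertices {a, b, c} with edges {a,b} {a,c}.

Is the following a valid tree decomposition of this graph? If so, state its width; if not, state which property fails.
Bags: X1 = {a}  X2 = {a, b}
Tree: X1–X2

No — vertex c appears in no bag.

A tree decomposition must satisfy three properties: every vertex lies in some bag; for every edge, both endpoints lie together in some bag; and for every vertex, the bags containing it form a connected subtree. Here vertex c appears in no bag, so the decomposition is invalid.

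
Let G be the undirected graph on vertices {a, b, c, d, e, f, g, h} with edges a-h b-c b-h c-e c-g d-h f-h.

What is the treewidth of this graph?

1

A width-1 tree decomposition is:
Bags: B1 = {b, h}  B2 = {d, h}  B3 = {b, c}  B4 = {a, h}  B5 = {c, e}  B6 = {f, h}  B7 = {c, g}
Tree: B1–B2, B1–B3, B2–B4, B3–B5, B4–B6, B5–B7
Every bag has size at most 2, so the width is 2 − 1 = 1 and tw(G) ≤ 1. Any graph with an edge has treewidth ≥ 1, and G has the edge b–h. Hence tw(G) = 1 exactly.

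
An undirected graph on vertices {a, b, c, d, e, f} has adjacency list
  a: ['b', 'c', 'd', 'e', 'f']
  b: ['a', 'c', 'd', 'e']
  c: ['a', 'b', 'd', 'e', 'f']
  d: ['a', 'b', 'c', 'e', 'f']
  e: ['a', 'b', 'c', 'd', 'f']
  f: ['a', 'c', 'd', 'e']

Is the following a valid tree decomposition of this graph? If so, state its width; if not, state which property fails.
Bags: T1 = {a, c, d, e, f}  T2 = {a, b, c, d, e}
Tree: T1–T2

Yes; width 4.

Checking the three conditions: (i) the bags cover all of {a, b, c, d, e, f}; (ii) for each edge, some bag contains both endpoints; (iii) the bags containing any fixed vertex form a subtree. All hold, so the decomposition is valid with width 5 − 1 = 4.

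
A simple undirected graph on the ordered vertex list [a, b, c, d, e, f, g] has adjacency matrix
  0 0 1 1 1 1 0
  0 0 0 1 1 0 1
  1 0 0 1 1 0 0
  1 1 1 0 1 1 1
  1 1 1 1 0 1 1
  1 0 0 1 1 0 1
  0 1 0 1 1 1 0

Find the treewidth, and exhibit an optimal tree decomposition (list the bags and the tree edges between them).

Treewidth 3.
One optimal decomposition is:
Bags: B1 = {d, e, f, g}  B2 = {a, d, e, f}  B3 = {b, d, e, g}  B4 = {a, c, d, e}
Tree: B1–B2, B1–B3, B2–B4

Every bag has size at most 4, so the width is 4 − 1 = 3 and tw(G) ≤ 3. For the lower bound, the 4 vertices {a, c, d, e} are pairwise adjacent, and any tree decomposition puts a clique entirely inside one bag — forcing width ≥ 3. Therefore the treewidth is 3.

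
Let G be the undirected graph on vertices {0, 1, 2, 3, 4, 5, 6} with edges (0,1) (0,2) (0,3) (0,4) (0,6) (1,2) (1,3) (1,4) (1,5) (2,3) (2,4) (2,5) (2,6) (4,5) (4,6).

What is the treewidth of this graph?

3

A width-3 tree decomposition is:
Bags: B1 = {0, 1, 2, 3}  B2 = {0, 1, 2, 4}  B3 = {1, 2, 4, 5}  B4 = {0, 2, 4, 6}
Tree: B1–B2, B2–B3, B2–B4
The largest bag has 4 vertices, giving width 3; this decomposition certifies tw(G) ≤ 3. Conversely, {0, 1, 2, 3} is a clique of size 4, and the vertices of any clique must share a bag in every tree decomposition; so some bag has ≥ 4 vertices and tw(G) ≥ 3. The upper and lower bounds meet at 3, so that is the treewidth.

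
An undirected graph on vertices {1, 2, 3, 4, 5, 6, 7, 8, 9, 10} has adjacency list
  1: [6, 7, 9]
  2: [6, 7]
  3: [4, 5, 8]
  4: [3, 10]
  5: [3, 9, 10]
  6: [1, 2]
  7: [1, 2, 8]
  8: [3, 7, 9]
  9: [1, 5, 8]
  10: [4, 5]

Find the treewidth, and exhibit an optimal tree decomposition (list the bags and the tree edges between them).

Every bag has size at most 3, so the width is 3 − 1 = 2 and tw(G) ≤ 2. Since 6–2–7–1–6 is a cycle in G, G is not acyclic. Forests are exactly the graphs of treewidth ≤ 1, so tw(G) ≥ 2. Combining the bounds, tw(G) = 2.

Treewidth 2.
One such decomposition:
Bags: B1 = {1, 2, 6}  B2 = {1, 2, 7}  B3 = {1, 7, 9}  B4 = {7, 8, 9}  B5 = {5, 8, 9}  B6 = {3, 5, 8}  B7 = {3, 5, 10}  B8 = {3, 4, 10}
Tree: B1–B2, B2–B3, B3–B4, B4–B5, B5–B6, B6–B7, B7–B8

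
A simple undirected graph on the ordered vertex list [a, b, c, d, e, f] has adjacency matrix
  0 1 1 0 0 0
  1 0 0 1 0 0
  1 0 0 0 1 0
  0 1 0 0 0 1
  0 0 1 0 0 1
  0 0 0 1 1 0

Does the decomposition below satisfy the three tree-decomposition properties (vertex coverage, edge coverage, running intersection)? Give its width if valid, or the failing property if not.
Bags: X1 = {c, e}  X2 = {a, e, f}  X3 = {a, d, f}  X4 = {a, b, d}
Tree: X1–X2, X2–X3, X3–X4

A tree decomposition must satisfy three properties: every vertex lies in some bag; for every edge, both endpoints lie together in some bag; and for every vertex, the bags containing it form a connected subtree. Here edge (a,c) lies in no bag, so the decomposition is invalid.

No — edge (a,c) lies in no bag.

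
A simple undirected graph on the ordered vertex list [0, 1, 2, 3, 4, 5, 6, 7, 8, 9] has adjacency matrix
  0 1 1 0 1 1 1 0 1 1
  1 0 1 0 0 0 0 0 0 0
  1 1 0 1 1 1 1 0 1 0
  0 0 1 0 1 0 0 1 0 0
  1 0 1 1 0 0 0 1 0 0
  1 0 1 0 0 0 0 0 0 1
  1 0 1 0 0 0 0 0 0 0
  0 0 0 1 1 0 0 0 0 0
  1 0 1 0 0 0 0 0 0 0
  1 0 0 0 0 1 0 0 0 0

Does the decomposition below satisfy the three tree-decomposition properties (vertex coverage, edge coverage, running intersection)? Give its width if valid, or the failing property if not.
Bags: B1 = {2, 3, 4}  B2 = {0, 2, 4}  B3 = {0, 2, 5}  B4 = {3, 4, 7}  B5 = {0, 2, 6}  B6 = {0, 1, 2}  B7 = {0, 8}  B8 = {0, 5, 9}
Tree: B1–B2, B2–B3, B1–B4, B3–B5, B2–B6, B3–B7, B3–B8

No — edge (2,8) lies in no bag.

A tree decomposition must satisfy three properties: every vertex lies in some bag; for every edge, both endpoints lie together in some bag; and for every vertex, the bags containing it form a connected subtree. Here edge (2,8) lies in no bag, so the decomposition is invalid.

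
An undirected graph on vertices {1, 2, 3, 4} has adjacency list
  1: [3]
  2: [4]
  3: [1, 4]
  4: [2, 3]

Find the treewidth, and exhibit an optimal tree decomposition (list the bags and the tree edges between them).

The largest bag has 2 vertices, giving width 1; this decomposition certifies tw(G) ≤ 1. G has an edge, so its treewidth is at least 1. Combining the bounds, tw(G) = 1.

Treewidth 1.
One such decomposition:
Bags: B1 = {2, 4}  B2 = {3, 4}  B3 = {1, 3}
Tree: B1–B2, B2–B3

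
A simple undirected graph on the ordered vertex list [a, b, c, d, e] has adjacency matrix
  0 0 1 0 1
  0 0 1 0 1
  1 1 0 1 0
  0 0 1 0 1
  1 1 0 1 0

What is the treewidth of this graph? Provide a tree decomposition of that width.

The largest bag has 3 vertices, giving width 2; this decomposition certifies tw(G) ≤ 2. For the lower bound, G contains the cycle e–a–c–d–e, so G is not a forest; only forests have treewidth ≤ 1, hence tw(G) ≥ 2. Combining the bounds, tw(G) = 2.

Treewidth 2.
One such decomposition:
Bags: B1 = {a, c, e}  B2 = {c, d, e}  B3 = {b, c, e}
Tree: B1–B2, B2–B3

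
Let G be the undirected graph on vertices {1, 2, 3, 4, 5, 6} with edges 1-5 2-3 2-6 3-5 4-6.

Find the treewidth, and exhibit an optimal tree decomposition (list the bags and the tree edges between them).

Every bag has size at most 2, so the width is 2 − 1 = 1 and tw(G) ≤ 1. G has an edge, so its treewidth is at least 1. Therefore the treewidth is 1.

Treewidth 1.
One optimal decomposition is:
Bags: B1 = {4, 6}  B2 = {2, 6}  B3 = {2, 3}  B4 = {3, 5}  B5 = {1, 5}
Tree: B1–B2, B2–B3, B3–B4, B4–B5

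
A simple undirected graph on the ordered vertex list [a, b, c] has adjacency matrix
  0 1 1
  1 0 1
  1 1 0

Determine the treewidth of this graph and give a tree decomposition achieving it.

With just one bag of size 3, the width is 3 − 1 = 2, so tw(G) ≤ 2. Conversely, {a, b, c} is a clique of size 3, and the vertices of any clique must share a bag in every tree decomposition; so some bag has ≥ 3 vertices and tw(G) ≥ 2. Combining the bounds, tw(G) = 2.

Treewidth 2.
Bags: B1 = {a, b, c}
Tree: (single bag)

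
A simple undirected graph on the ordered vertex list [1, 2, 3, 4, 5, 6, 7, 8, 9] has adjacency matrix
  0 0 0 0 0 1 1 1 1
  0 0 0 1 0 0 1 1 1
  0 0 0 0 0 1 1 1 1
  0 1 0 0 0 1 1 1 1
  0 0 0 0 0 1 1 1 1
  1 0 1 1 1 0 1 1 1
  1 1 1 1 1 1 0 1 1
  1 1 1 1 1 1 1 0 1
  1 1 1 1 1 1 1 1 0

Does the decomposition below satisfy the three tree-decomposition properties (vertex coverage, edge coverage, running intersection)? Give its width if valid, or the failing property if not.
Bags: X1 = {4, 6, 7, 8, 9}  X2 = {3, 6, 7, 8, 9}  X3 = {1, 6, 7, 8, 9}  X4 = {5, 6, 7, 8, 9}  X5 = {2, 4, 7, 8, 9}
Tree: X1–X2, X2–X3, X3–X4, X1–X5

Checking the three conditions: (i) the bags cover all of {1, 2, 3, 4, 5, 6, 7, 8, 9}; (ii) for each edge, some bag contains both endpoints; (iii) the bags containing any fixed vertex form a subtree. All hold, so the decomposition is valid with width 5 − 1 = 4.

Yes; width 4.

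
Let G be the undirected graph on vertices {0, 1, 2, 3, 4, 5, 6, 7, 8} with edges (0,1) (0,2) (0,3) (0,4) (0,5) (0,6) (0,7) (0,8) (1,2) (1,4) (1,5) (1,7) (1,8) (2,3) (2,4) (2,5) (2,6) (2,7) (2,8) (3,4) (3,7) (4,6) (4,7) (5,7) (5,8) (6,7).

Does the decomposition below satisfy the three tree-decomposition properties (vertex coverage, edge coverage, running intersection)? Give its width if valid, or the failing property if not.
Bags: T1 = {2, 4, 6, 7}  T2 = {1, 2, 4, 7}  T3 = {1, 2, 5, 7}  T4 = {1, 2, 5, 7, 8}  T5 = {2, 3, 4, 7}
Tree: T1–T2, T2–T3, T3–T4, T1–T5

A tree decomposition must satisfy three properties: every vertex lies in some bag; for every edge, both endpoints lie together in some bag; and for every vertex, the bags containing it form a connected subtree. Here vertex 0 appears in no bag, so the decomposition is invalid.

No — vertex 0 appears in no bag.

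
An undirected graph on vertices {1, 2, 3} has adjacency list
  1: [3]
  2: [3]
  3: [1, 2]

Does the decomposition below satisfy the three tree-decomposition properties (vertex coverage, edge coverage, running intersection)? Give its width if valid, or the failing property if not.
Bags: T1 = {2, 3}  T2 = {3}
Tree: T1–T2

No — vertex 1 appears in no bag.

A tree decomposition must satisfy three properties: every vertex lies in some bag; for every edge, both endpoints lie together in some bag; and for every vertex, the bags containing it form a connected subtree. Here vertex 1 appears in no bag, so the decomposition is invalid.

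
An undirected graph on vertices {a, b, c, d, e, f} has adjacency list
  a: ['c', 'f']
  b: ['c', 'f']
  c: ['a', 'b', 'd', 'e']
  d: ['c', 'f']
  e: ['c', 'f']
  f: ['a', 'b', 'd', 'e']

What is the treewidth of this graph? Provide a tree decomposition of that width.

Treewidth 2.
One such decomposition:
Bags: B1 = {c, e, f}  B2 = {b, c, f}  B3 = {c, d, f}  B4 = {a, c, f}
Tree: B1–B2, B2–B3, B3–B4

Each bag holds 3 vertices, so the decomposition has width 2, which upper-bounds the treewidth. The edges c–e–f–b–c form a cycle, so G is not a tree and its treewidth is at least 2. The upper and lower bounds meet at 2, so that is the treewidth.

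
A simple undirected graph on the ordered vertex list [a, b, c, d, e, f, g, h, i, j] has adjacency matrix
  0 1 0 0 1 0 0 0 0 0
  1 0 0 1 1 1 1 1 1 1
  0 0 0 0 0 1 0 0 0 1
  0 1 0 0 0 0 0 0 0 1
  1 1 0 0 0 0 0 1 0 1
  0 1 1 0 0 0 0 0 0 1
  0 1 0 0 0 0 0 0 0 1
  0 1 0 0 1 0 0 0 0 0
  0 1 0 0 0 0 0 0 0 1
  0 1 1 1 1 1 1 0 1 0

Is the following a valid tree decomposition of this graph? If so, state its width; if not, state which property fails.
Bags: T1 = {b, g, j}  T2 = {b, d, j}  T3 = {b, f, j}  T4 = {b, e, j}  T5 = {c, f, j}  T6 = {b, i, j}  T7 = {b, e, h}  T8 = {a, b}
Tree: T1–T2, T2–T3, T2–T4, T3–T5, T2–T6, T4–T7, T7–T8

A tree decomposition must satisfy three properties: every vertex lies in some bag; for every edge, both endpoints lie together in some bag; and for every vertex, the bags containing it form a connected subtree. Here edge (e,a) lies in no bag, so the decomposition is invalid.

No — edge (e,a) lies in no bag.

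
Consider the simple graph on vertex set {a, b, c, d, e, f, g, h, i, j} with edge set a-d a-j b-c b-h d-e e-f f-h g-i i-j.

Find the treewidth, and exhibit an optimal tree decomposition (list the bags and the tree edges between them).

Each bag holds 2 vertices, so the decomposition has width 1, which upper-bounds the treewidth. Since G has at least one edge (e.g. g–i), it is not an edgeless graph, so tw(G) ≥ 1. The upper and lower bounds meet at 1, so that is the treewidth.

Treewidth 1.
One optimal decomposition is:
Bags: B1 = {g, i}  B2 = {i, j}  B3 = {a, j}  B4 = {a, d}  B5 = {d, e}  B6 = {e, f}  B7 = {f, h}  B8 = {b, h}  B9 = {b, c}
Tree: B1–B2, B2–B3, B3–B4, B4–B5, B5–B6, B6–B7, B7–B8, B8–B9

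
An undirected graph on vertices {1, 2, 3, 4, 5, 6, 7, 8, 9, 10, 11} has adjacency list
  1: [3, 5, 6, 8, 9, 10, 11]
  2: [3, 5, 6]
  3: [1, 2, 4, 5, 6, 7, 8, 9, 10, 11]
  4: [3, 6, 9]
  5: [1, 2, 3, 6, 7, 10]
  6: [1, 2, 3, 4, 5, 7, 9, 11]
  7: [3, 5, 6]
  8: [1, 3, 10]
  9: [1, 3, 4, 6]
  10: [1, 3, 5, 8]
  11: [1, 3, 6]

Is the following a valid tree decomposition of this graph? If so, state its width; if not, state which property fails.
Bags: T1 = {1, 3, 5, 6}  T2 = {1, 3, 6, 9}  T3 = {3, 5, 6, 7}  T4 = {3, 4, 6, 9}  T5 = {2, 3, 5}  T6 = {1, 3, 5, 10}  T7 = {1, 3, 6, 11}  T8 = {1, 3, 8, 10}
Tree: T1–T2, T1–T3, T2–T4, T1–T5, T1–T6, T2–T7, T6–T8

A tree decomposition must satisfy three properties: every vertex lies in some bag; for every edge, both endpoints lie together in some bag; and for every vertex, the bags containing it form a connected subtree. Here edge (6,2) lies in no bag, so the decomposition is invalid.

No — edge (6,2) lies in no bag.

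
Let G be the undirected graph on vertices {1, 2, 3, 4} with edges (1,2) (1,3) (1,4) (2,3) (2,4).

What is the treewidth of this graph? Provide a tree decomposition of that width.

Every bag has size at most 3, so the width is 3 − 1 = 2 and tw(G) ≤ 2. For the lower bound, the 3 vertices {1, 2, 3} are pairwise adjacent, and any tree decomposition puts a clique entirely inside one bag — forcing width ≥ 2. The upper and lower bounds meet at 2, so that is the treewidth.

Treewidth 2.
One optimal decomposition is:
Bags: B1 = {1, 2, 4}  B2 = {1, 2, 3}
Tree: B1–B2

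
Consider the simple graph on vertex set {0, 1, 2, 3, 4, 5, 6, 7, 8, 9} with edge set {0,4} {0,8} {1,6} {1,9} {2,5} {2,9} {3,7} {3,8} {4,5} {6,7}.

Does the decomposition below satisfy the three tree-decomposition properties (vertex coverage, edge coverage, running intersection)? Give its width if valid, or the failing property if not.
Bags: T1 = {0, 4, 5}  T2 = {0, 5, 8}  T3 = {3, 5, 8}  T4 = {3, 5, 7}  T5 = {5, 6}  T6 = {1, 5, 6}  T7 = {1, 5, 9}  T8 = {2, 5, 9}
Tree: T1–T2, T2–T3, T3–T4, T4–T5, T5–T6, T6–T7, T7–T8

A tree decomposition must satisfy three properties: every vertex lies in some bag; for every edge, both endpoints lie together in some bag; and for every vertex, the bags containing it form a connected subtree. Here edge (7,6) lies in no bag, so the decomposition is invalid.

No — edge (7,6) lies in no bag.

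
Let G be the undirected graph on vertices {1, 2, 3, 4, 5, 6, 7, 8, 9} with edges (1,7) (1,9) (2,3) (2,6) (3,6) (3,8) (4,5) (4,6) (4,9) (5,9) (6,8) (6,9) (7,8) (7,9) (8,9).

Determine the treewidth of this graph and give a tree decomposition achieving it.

Treewidth 2.
One optimal decomposition is:
Bags: B1 = {6, 8, 9}  B2 = {7, 8, 9}  B3 = {3, 6, 8}  B4 = {4, 6, 9}  B5 = {2, 3, 6}  B6 = {1, 7, 9}  B7 = {4, 5, 9}
Tree: B1–B2, B1–B3, B1–B4, B3–B5, B2–B6, B4–B7

Each bag holds 3 vertices, so the decomposition has width 2, which upper-bounds the treewidth. For the lower bound, the 3 vertices {6, 8, 9} are pairwise adjacent, and any tree decomposition puts a clique entirely inside one bag — forcing width ≥ 2. Combining the bounds, tw(G) = 2.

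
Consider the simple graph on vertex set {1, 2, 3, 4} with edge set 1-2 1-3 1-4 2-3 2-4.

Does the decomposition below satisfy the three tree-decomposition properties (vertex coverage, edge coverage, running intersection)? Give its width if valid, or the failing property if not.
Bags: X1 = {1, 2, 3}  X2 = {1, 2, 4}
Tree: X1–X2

Every vertex of G appears in some bag (union = {1, 2, 3, 4}); every edge is covered by a bag; and for each vertex v the set of bags containing v is connected in the bag tree. The decomposition is therefore valid. The largest bag has 3 vertices, so the width is 2.

Yes; width 2.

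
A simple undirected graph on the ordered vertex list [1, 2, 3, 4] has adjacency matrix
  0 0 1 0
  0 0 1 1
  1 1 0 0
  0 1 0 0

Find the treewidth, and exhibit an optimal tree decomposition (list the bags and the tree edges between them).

Every bag has size at most 2, so the width is 2 − 1 = 1 and tw(G) ≤ 1. G has an edge, so its treewidth is at least 1. Therefore the treewidth is 1.

Treewidth 1.
One such decomposition:
Bags: B1 = {1, 3}  B2 = {2, 3}  B3 = {2, 4}
Tree: B1–B2, B2–B3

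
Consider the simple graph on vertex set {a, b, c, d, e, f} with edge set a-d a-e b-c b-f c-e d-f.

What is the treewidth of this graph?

A width-2 tree decomposition is:
Bags: B1 = {a, c, e}  B2 = {a, c, d}  B3 = {c, d, f}  B4 = {b, c, f}
Tree: B1–B2, B2–B3, B3–B4
Every bag has size at most 3, so the width is 3 − 1 = 2 and tw(G) ≤ 2. For the lower bound, G contains the cycle c–e–a–d–f–b–c, so G is not a forest; only forests have treewidth ≤ 1, hence tw(G) ≥ 2. Hence tw(G) = 2 exactly.

2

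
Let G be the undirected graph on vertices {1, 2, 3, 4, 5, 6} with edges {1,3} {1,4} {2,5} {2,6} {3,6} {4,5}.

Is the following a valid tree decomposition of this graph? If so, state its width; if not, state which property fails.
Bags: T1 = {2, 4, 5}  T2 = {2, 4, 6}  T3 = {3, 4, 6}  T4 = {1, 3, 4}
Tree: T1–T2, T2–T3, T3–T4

Every vertex of G appears in some bag (union = {1, 2, 3, 4, 5, 6}); every edge is covered by a bag; and for each vertex v the set of bags containing v is connected in the bag tree. The decomposition is therefore valid. The largest bag has 3 vertices, so the width is 2.

Yes; width 2.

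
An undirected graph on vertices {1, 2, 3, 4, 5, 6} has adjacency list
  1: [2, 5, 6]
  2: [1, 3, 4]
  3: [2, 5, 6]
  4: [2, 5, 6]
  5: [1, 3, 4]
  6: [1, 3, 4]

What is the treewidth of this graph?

A width-3 tree decomposition is:
Bags: B1 = {1, 3, 4, 5}  B2 = {1, 2, 3, 4}  B3 = {1, 3, 4, 6}
Tree: B1–B2, B2–B3
The largest bag has 4 vertices, giving width 3; this decomposition certifies tw(G) ≤ 3. For the lower bound: the 4 vertex sets {1,5}, {2,3}, {4}, {6} are disjoint, each induces a connected subgraph, and every pair is joined by at least one edge of G. Contracting each set to a single vertex therefore yields K_{4} as a minor, and since treewidth is minor-monotone, tw(G) ≥ tw(K_{4}) = 3. Hence tw(G) = 3 exactly.

3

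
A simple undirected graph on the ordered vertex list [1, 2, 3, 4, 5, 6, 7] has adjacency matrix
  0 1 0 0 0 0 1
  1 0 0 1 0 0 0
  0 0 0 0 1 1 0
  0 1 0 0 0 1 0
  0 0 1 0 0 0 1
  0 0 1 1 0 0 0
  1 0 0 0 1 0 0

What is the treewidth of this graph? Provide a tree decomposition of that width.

Treewidth 2.
One optimal decomposition is:
Bags: B1 = {3, 5, 7}  B2 = {3, 6, 7}  B3 = {4, 6, 7}  B4 = {2, 4, 7}  B5 = {1, 2, 7}
Tree: B1–B2, B2–B3, B3–B4, B4–B5

The largest bag has 3 vertices, giving width 2; this decomposition certifies tw(G) ≤ 2. The edges 7–5–3–6–4–2–1–7 form a cycle, so G is not a tree and its treewidth is at least 2. The upper and lower bounds meet at 2, so that is the treewidth.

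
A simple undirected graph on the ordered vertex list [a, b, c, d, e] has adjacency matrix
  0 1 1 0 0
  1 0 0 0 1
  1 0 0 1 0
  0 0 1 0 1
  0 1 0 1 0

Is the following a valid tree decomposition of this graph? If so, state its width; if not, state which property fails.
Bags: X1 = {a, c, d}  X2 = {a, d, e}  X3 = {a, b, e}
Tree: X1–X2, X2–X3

Vertex coverage: the bags together contain {a, b, c, d, e}, the full vertex set. Edge coverage: each edge of G has both endpoints in at least one bag. Running intersection: for every vertex, the bags containing it form a connected subtree. All three properties hold, so this is a valid tree decomposition of width max|bag| − 1 = 2, and hence tw(G) ≤ 2.

Yes; width 2.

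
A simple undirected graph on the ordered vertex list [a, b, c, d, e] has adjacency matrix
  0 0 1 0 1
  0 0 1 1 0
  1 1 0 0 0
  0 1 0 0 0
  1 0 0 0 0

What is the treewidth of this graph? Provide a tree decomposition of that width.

Each bag holds 2 vertices, so the decomposition has width 1, which upper-bounds the treewidth. G has an edge, so its treewidth is at least 1. Hence tw(G) = 1 exactly.

Treewidth 1.
One such decomposition:
Bags: B1 = {b, c}  B2 = {a, c}  B3 = {b, d}  B4 = {a, e}
Tree: B1–B2, B1–B3, B2–B4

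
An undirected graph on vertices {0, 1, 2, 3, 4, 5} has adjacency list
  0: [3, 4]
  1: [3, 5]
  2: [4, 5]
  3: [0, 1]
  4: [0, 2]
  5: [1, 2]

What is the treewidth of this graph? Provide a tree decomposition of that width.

The largest bag has 3 vertices, giving width 2; this decomposition certifies tw(G) ≤ 2. For the lower bound, G contains the cycle 4–0–3–1–5–2–4, so G is not a forest; only forests have treewidth ≤ 1, hence tw(G) ≥ 2. The upper and lower bounds meet at 2, so that is the treewidth.

Treewidth 2.
Bags: B1 = {0, 3, 4}  B2 = {1, 3, 4}  B3 = {1, 4, 5}  B4 = {2, 4, 5}
Tree: B1–B2, B2–B3, B3–B4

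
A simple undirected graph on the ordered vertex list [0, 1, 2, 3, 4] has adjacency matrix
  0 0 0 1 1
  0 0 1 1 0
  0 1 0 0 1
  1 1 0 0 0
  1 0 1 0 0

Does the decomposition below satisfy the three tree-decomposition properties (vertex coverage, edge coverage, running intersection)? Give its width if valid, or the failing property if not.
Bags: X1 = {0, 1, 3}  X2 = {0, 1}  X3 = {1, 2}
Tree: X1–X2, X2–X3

A tree decomposition must satisfy three properties: every vertex lies in some bag; for every edge, both endpoints lie together in some bag; and for every vertex, the bags containing it form a connected subtree. Here vertex 4 appears in no bag, so the decomposition is invalid.

No — vertex 4 appears in no bag.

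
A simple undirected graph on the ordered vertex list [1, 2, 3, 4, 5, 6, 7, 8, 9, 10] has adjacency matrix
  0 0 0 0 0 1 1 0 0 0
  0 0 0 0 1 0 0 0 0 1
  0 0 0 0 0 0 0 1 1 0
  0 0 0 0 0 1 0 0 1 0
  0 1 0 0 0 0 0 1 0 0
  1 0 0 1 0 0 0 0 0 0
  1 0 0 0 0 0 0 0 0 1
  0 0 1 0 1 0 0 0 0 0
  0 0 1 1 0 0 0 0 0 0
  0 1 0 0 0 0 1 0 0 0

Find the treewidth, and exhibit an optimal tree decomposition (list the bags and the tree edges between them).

Treewidth 2.
One optimal decomposition is:
Bags: B1 = {2, 7, 10}  B2 = {1, 2, 7}  B3 = {1, 2, 6}  B4 = {2, 4, 6}  B5 = {2, 4, 9}  B6 = {2, 3, 9}  B7 = {2, 3, 8}  B8 = {2, 5, 8}
Tree: B1–B2, B2–B3, B3–B4, B4–B5, B5–B6, B6–B7, B7–B8

The largest bag has 3 vertices, giving width 2; this decomposition certifies tw(G) ≤ 2. For the lower bound, G contains the cycle 2–10–7–1–6–4–9–3–8–5–2, so G is not a forest; only forests have treewidth ≤ 1, hence tw(G) ≥ 2. Therefore the treewidth is 2.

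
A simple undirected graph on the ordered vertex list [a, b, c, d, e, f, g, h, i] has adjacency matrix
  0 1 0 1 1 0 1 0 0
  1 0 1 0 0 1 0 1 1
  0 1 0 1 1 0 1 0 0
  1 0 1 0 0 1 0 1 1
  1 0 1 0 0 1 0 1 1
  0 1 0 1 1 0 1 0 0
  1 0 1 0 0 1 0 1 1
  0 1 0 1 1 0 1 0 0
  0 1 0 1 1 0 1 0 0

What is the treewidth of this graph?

A width-4 tree decomposition is:
Bags: B1 = {b, d, e, g, h}  B2 = {b, c, d, e, g}  B3 = {a, b, d, e, g}  B4 = {b, d, e, g, i}  B5 = {b, d, e, f, g}
Tree: B1–B2, B2–B3, B3–B4, B4–B5
Every bag has size at most 5, so the width is 5 − 1 = 4 and tw(G) ≤ 4. For the lower bound: the 5 vertex sets {e,h}, {c,d}, {a,b}, {g}, {i} are disjoint, each induces a connected subgraph, and every pair is joined by at least one edge of G. Contracting each set to a single vertex therefore yields K_{5} as a minor, and since treewidth is minor-monotone, tw(G) ≥ tw(K_{5}) = 4. Combining the bounds, tw(G) = 4.

4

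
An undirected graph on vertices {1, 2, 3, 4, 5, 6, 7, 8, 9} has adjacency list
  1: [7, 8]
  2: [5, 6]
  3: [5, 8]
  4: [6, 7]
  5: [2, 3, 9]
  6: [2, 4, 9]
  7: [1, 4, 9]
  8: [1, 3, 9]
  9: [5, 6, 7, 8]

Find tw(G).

3

A width-3 tree decomposition is:
Bags: B1 = {1, 4, 6, 7}  B2 = {1, 6, 7, 9}  B3 = {1, 6, 8, 9}  B4 = {2, 6, 8, 9}  B5 = {2, 5, 8, 9}  B6 = {2, 3, 5, 8}
Tree: B1–B2, B2–B3, B3–B4, B4–B5, B5–B6
Every bag has size at most 4, so the width is 4 − 1 = 3 and tw(G) ≤ 3. For the lower bound: the 4 vertex sets {1,4,7}, {6}, {9}, {2,3,5,8} are disjoint, each induces a connected subgraph, and every pair is joined by at least one edge of G. Contracting each set to a single vertex therefore yields K_{4} as a minor, and since treewidth is minor-monotone, tw(G) ≥ tw(K_{4}) = 3. Combining the bounds, tw(G) = 3.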